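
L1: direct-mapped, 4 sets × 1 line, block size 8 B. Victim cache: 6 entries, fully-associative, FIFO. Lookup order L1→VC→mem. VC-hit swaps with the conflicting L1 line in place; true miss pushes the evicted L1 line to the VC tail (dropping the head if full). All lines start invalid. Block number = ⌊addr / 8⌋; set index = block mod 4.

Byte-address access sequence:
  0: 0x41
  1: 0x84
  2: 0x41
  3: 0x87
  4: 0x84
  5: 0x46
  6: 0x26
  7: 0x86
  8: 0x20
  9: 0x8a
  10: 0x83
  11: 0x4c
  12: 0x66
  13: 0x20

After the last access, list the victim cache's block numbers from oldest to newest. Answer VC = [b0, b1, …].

VC = [12, 8, 17, 16]

0: 0x41 (blk 8, set 0) → MISS  vc=[]
1: 0x84 (blk 16, set 0) → MISS  vc=[8]
2: 0x41 (blk 8, set 0) → VC-HIT  vc=[16]
3: 0x87 (blk 16, set 0) → VC-HIT  vc=[8]
4: 0x84 (blk 16, set 0) → L1-HIT  vc=[8]
5: 0x46 (blk 8, set 0) → VC-HIT  vc=[16]
6: 0x26 (blk 4, set 0) → MISS  vc=[16, 8]
7: 0x86 (blk 16, set 0) → VC-HIT  vc=[4, 8]
8: 0x20 (blk 4, set 0) → VC-HIT  vc=[16, 8]
9: 0x8a (blk 17, set 1) → MISS  vc=[16, 8]
10: 0x83 (blk 16, set 0) → VC-HIT  vc=[4, 8]
11: 0x4c (blk 9, set 1) → MISS  vc=[4, 8, 17]
12: 0x66 (blk 12, set 0) → MISS  vc=[4, 8, 17, 16]
13: 0x20 (blk 4, set 0) → VC-HIT  vc=[12, 8, 17, 16]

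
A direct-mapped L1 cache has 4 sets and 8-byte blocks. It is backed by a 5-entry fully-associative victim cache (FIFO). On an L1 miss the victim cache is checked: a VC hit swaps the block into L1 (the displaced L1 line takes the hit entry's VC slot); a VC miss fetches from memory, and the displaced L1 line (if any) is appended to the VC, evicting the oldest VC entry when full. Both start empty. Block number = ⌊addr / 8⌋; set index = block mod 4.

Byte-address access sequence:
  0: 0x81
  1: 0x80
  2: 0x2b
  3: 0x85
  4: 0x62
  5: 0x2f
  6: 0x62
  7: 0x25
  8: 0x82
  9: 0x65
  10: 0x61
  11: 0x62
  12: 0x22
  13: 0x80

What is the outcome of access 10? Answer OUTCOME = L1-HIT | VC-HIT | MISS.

OUTCOME = L1-HIT

0: 0x81 (blk 16, set 0) → MISS  vc=[]
1: 0x80 (blk 16, set 0) → L1-HIT  vc=[]
2: 0x2b (blk 5, set 1) → MISS  vc=[]
3: 0x85 (blk 16, set 0) → L1-HIT  vc=[]
4: 0x62 (blk 12, set 0) → MISS  vc=[16]
5: 0x2f (blk 5, set 1) → L1-HIT  vc=[16]
6: 0x62 (blk 12, set 0) → L1-HIT  vc=[16]
7: 0x25 (blk 4, set 0) → MISS  vc=[16, 12]
8: 0x82 (blk 16, set 0) → VC-HIT  vc=[4, 12]
9: 0x65 (blk 12, set 0) → VC-HIT  vc=[4, 16]
10: 0x61 (blk 12, set 0) → L1-HIT  vc=[4, 16]
11: 0x62 (blk 12, set 0) → L1-HIT  vc=[4, 16]
12: 0x22 (blk 4, set 0) → VC-HIT  vc=[12, 16]
13: 0x80 (blk 16, set 0) → VC-HIT  vc=[12, 4]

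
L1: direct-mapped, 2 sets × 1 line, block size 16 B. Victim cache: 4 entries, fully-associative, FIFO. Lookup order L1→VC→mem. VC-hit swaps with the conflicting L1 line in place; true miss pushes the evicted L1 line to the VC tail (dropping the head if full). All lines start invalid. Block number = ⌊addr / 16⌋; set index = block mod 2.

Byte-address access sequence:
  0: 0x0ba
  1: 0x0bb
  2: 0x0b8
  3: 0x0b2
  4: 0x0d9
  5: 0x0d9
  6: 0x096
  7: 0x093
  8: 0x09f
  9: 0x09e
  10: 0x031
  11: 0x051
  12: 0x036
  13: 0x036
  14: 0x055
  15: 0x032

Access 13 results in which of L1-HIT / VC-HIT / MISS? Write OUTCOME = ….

0: 0xba (blk 11, set 1) → MISS  vc=[]
1: 0xbb (blk 11, set 1) → L1-HIT  vc=[]
2: 0xb8 (blk 11, set 1) → L1-HIT  vc=[]
3: 0xb2 (blk 11, set 1) → L1-HIT  vc=[]
4: 0xd9 (blk 13, set 1) → MISS  vc=[11]
5: 0xd9 (blk 13, set 1) → L1-HIT  vc=[11]
6: 0x96 (blk 9, set 1) → MISS  vc=[11, 13]
7: 0x93 (blk 9, set 1) → L1-HIT  vc=[11, 13]
8: 0x9f (blk 9, set 1) → L1-HIT  vc=[11, 13]
9: 0x9e (blk 9, set 1) → L1-HIT  vc=[11, 13]
10: 0x31 (blk 3, set 1) → MISS  vc=[11, 13, 9]
11: 0x51 (blk 5, set 1) → MISS  vc=[11, 13, 9, 3]
12: 0x36 (blk 3, set 1) → VC-HIT  vc=[11, 13, 9, 5]
13: 0x36 (blk 3, set 1) → L1-HIT  vc=[11, 13, 9, 5]
14: 0x55 (blk 5, set 1) → VC-HIT  vc=[11, 13, 9, 3]
15: 0x32 (blk 3, set 1) → VC-HIT  vc=[11, 13, 9, 5]

OUTCOME = L1-HIT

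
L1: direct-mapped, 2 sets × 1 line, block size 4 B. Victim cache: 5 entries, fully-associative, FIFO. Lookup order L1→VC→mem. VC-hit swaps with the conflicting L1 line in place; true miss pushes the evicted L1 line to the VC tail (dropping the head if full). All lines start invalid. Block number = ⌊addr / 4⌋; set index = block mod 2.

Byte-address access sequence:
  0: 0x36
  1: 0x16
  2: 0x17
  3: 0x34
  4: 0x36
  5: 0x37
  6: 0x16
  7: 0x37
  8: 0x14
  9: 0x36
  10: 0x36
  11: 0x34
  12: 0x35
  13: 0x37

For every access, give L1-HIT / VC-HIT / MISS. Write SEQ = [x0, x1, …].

#0 0x36→b13/s1 MISS; vc=[]
#1 0x16→b5/s1 MISS; vc=[13]
#2 0x17→b5/s1 L1-HIT; vc=[13]
#3 0x34→b13/s1 VC-HIT; vc=[5]
#4 0x36→b13/s1 L1-HIT; vc=[5]
#5 0x37→b13/s1 L1-HIT; vc=[5]
#6 0x16→b5/s1 VC-HIT; vc=[13]
#7 0x37→b13/s1 VC-HIT; vc=[5]
#8 0x14→b5/s1 VC-HIT; vc=[13]
#9 0x36→b13/s1 VC-HIT; vc=[5]
#10 0x36→b13/s1 L1-HIT; vc=[5]
#11 0x34→b13/s1 L1-HIT; vc=[5]
#12 0x35→b13/s1 L1-HIT; vc=[5]
#13 0x37→b13/s1 L1-HIT; vc=[5]

SEQ = [MISS, MISS, L1-HIT, VC-HIT, L1-HIT, L1-HIT, VC-HIT, VC-HIT, VC-HIT, VC-HIT, L1-HIT, L1-HIT, L1-HIT, L1-HIT]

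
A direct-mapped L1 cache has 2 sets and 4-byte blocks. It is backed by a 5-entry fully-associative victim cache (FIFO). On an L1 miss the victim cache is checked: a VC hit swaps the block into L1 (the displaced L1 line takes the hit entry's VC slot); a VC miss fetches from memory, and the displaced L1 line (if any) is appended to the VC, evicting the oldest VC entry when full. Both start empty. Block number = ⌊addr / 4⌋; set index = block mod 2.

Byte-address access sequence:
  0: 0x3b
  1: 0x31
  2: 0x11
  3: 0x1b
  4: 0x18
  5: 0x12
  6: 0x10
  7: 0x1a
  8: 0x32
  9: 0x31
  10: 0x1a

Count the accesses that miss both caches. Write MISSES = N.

MISSES = 4

#0 0x3b→b14/s0 MISS; vc=[]
#1 0x31→b12/s0 MISS; vc=[14]
#2 0x11→b4/s0 MISS; vc=[14,12]
#3 0x1b→b6/s0 MISS; vc=[14,12,4]
#4 0x18→b6/s0 L1-HIT; vc=[14,12,4]
#5 0x12→b4/s0 VC-HIT; vc=[14,12,6]
#6 0x10→b4/s0 L1-HIT; vc=[14,12,6]
#7 0x1a→b6/s0 VC-HIT; vc=[14,12,4]
#8 0x32→b12/s0 VC-HIT; vc=[14,6,4]
#9 0x31→b12/s0 L1-HIT; vc=[14,6,4]
#10 0x1a→b6/s0 VC-HIT; vc=[14,12,4]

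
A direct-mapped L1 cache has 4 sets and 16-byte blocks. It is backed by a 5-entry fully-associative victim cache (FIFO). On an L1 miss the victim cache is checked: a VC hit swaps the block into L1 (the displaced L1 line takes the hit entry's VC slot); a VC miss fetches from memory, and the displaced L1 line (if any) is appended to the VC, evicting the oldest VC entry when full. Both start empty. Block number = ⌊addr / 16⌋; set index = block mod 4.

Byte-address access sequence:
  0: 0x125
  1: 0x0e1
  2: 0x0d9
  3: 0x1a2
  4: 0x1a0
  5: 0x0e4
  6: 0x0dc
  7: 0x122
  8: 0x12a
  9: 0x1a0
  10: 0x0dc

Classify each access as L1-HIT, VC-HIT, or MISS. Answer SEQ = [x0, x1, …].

SEQ = [MISS, MISS, MISS, MISS, L1-HIT, VC-HIT, L1-HIT, VC-HIT, L1-HIT, VC-HIT, L1-HIT]

0: 0x125 (blk 18, set 2) → MISS  vc=[]
1: 0xe1 (blk 14, set 2) → MISS  vc=[18]
2: 0xd9 (blk 13, set 1) → MISS  vc=[18]
3: 0x1a2 (blk 26, set 2) → MISS  vc=[18, 14]
4: 0x1a0 (blk 26, set 2) → L1-HIT  vc=[18, 14]
5: 0xe4 (blk 14, set 2) → VC-HIT  vc=[18, 26]
6: 0xdc (blk 13, set 1) → L1-HIT  vc=[18, 26]
7: 0x122 (blk 18, set 2) → VC-HIT  vc=[14, 26]
8: 0x12a (blk 18, set 2) → L1-HIT  vc=[14, 26]
9: 0x1a0 (blk 26, set 2) → VC-HIT  vc=[14, 18]
10: 0xdc (blk 13, set 1) → L1-HIT  vc=[14, 18]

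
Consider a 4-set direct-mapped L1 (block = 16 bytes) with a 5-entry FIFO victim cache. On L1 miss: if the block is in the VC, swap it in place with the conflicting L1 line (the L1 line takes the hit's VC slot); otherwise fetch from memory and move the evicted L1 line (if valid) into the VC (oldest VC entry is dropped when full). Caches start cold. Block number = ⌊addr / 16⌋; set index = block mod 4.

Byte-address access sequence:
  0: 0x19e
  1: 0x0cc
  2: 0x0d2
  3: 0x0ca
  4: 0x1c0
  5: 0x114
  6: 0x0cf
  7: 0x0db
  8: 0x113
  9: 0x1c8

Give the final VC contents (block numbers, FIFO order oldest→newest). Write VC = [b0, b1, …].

VC = [25, 12, 13]

0: 0x19e (blk 25, set 1) → MISS  vc=[]
1: 0xcc (blk 12, set 0) → MISS  vc=[]
2: 0xd2 (blk 13, set 1) → MISS  vc=[25]
3: 0xca (blk 12, set 0) → L1-HIT  vc=[25]
4: 0x1c0 (blk 28, set 0) → MISS  vc=[25, 12]
5: 0x114 (blk 17, set 1) → MISS  vc=[25, 12, 13]
6: 0xcf (blk 12, set 0) → VC-HIT  vc=[25, 28, 13]
7: 0xdb (blk 13, set 1) → VC-HIT  vc=[25, 28, 17]
8: 0x113 (blk 17, set 1) → VC-HIT  vc=[25, 28, 13]
9: 0x1c8 (blk 28, set 0) → VC-HIT  vc=[25, 12, 13]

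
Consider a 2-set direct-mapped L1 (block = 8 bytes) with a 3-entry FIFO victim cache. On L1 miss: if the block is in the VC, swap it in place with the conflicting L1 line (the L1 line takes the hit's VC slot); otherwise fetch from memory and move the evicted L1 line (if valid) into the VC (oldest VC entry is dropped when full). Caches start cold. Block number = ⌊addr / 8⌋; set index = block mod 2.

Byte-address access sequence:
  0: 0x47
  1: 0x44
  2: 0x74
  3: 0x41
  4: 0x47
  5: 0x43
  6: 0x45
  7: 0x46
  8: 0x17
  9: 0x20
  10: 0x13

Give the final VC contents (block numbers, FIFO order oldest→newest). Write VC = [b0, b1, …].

0: 0x47 (blk 8, set 0) → MISS  vc=[]
1: 0x44 (blk 8, set 0) → L1-HIT  vc=[]
2: 0x74 (blk 14, set 0) → MISS  vc=[8]
3: 0x41 (blk 8, set 0) → VC-HIT  vc=[14]
4: 0x47 (blk 8, set 0) → L1-HIT  vc=[14]
5: 0x43 (blk 8, set 0) → L1-HIT  vc=[14]
6: 0x45 (blk 8, set 0) → L1-HIT  vc=[14]
7: 0x46 (blk 8, set 0) → L1-HIT  vc=[14]
8: 0x17 (blk 2, set 0) → MISS  vc=[14, 8]
9: 0x20 (blk 4, set 0) → MISS  vc=[14, 8, 2]
10: 0x13 (blk 2, set 0) → VC-HIT  vc=[14, 8, 4]

VC = [14, 8, 4]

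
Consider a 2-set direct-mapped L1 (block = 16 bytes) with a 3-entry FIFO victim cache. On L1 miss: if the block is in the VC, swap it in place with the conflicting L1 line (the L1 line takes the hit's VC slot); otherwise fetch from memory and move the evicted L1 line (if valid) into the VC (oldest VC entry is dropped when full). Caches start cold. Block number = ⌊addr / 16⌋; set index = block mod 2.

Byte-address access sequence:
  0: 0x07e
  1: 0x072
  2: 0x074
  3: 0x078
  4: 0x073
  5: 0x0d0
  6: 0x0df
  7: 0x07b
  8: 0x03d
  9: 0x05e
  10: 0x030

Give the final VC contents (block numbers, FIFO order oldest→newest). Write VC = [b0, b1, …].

VC = [13, 7, 5]

  [0] addr=0x7e blk=7 s=1: MISS | VC []
  [1] addr=0x72 blk=7 s=1: L1-HIT | VC []
  [2] addr=0x74 blk=7 s=1: L1-HIT | VC []
  [3] addr=0x78 blk=7 s=1: L1-HIT | VC []
  [4] addr=0x73 blk=7 s=1: L1-HIT | VC []
  [5] addr=0xd0 blk=13 s=1: MISS | VC [7]
  [6] addr=0xdf blk=13 s=1: L1-HIT | VC [7]
  [7] addr=0x7b blk=7 s=1: VC-HIT | VC [13]
  [8] addr=0x3d blk=3 s=1: MISS | VC [13, 7]
  [9] addr=0x5e blk=5 s=1: MISS | VC [13, 7, 3]
  [10] addr=0x30 blk=3 s=1: VC-HIT | VC [13, 7, 5]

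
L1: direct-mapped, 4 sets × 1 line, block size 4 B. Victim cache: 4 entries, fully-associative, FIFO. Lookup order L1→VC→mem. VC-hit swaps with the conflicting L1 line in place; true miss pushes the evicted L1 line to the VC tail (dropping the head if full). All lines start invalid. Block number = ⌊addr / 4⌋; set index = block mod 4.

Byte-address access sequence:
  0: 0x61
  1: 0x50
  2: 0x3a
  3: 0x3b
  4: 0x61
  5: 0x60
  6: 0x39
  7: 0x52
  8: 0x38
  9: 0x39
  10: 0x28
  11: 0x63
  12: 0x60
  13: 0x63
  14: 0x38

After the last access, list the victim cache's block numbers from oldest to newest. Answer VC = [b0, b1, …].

VC = [20, 10]

0: 0x61 (blk 24, set 0) → MISS  vc=[]
1: 0x50 (blk 20, set 0) → MISS  vc=[24]
2: 0x3a (blk 14, set 2) → MISS  vc=[24]
3: 0x3b (blk 14, set 2) → L1-HIT  vc=[24]
4: 0x61 (blk 24, set 0) → VC-HIT  vc=[20]
5: 0x60 (blk 24, set 0) → L1-HIT  vc=[20]
6: 0x39 (blk 14, set 2) → L1-HIT  vc=[20]
7: 0x52 (blk 20, set 0) → VC-HIT  vc=[24]
8: 0x38 (blk 14, set 2) → L1-HIT  vc=[24]
9: 0x39 (blk 14, set 2) → L1-HIT  vc=[24]
10: 0x28 (blk 10, set 2) → MISS  vc=[24, 14]
11: 0x63 (blk 24, set 0) → VC-HIT  vc=[20, 14]
12: 0x60 (blk 24, set 0) → L1-HIT  vc=[20, 14]
13: 0x63 (blk 24, set 0) → L1-HIT  vc=[20, 14]
14: 0x38 (blk 14, set 2) → VC-HIT  vc=[20, 10]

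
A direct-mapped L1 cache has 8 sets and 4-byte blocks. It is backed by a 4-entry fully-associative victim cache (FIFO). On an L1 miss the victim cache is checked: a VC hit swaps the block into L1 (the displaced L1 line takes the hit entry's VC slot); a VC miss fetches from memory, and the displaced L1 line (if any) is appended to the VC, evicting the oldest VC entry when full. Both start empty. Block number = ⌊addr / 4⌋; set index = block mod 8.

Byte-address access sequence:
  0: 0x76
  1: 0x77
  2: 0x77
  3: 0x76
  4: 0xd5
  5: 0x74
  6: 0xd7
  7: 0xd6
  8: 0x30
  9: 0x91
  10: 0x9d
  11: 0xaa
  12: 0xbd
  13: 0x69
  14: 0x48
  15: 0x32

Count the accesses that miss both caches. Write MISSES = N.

0: 0x76 (blk 29, set 5) → MISS  vc=[]
1: 0x77 (blk 29, set 5) → L1-HIT  vc=[]
2: 0x77 (blk 29, set 5) → L1-HIT  vc=[]
3: 0x76 (blk 29, set 5) → L1-HIT  vc=[]
4: 0xd5 (blk 53, set 5) → MISS  vc=[29]
5: 0x74 (blk 29, set 5) → VC-HIT  vc=[53]
6: 0xd7 (blk 53, set 5) → VC-HIT  vc=[29]
7: 0xd6 (blk 53, set 5) → L1-HIT  vc=[29]
8: 0x30 (blk 12, set 4) → MISS  vc=[29]
9: 0x91 (blk 36, set 4) → MISS  vc=[29, 12]
10: 0x9d (blk 39, set 7) → MISS  vc=[29, 12]
11: 0xaa (blk 42, set 2) → MISS  vc=[29, 12]
12: 0xbd (blk 47, set 7) → MISS  vc=[29, 12, 39]
13: 0x69 (blk 26, set 2) → MISS  vc=[29, 12, 39, 42]
14: 0x48 (blk 18, set 2) → MISS  vc=[12, 39, 42, 26]
15: 0x32 (blk 12, set 4) → VC-HIT  vc=[36, 39, 42, 26]

MISSES = 9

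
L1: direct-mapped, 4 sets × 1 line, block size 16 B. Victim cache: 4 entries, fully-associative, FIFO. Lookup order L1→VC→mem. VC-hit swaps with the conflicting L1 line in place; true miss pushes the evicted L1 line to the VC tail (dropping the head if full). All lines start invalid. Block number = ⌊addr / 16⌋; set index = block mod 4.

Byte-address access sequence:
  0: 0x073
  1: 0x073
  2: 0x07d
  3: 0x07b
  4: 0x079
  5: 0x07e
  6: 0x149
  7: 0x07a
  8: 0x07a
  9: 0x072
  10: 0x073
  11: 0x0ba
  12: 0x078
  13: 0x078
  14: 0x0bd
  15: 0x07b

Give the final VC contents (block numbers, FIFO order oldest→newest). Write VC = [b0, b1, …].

VC = [11]

0: 0x73 (blk 7, set 3) → MISS  vc=[]
1: 0x73 (blk 7, set 3) → L1-HIT  vc=[]
2: 0x7d (blk 7, set 3) → L1-HIT  vc=[]
3: 0x7b (blk 7, set 3) → L1-HIT  vc=[]
4: 0x79 (blk 7, set 3) → L1-HIT  vc=[]
5: 0x7e (blk 7, set 3) → L1-HIT  vc=[]
6: 0x149 (blk 20, set 0) → MISS  vc=[]
7: 0x7a (blk 7, set 3) → L1-HIT  vc=[]
8: 0x7a (blk 7, set 3) → L1-HIT  vc=[]
9: 0x72 (blk 7, set 3) → L1-HIT  vc=[]
10: 0x73 (blk 7, set 3) → L1-HIT  vc=[]
11: 0xba (blk 11, set 3) → MISS  vc=[7]
12: 0x78 (blk 7, set 3) → VC-HIT  vc=[11]
13: 0x78 (blk 7, set 3) → L1-HIT  vc=[11]
14: 0xbd (blk 11, set 3) → VC-HIT  vc=[7]
15: 0x7b (blk 7, set 3) → VC-HIT  vc=[11]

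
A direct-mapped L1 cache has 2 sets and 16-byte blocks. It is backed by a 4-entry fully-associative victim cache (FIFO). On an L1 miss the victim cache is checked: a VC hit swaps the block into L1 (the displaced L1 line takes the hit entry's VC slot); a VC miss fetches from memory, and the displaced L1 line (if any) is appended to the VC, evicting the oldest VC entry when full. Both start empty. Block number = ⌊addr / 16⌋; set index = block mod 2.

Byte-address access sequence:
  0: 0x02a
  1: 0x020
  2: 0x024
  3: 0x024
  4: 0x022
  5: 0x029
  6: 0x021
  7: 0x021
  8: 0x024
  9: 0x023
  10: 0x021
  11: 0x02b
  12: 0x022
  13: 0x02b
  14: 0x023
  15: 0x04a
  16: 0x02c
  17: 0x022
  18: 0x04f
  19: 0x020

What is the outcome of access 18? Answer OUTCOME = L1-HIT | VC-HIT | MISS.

OUTCOME = VC-HIT

  [0] addr=0x2a blk=2 s=0: MISS | VC []
  [1] addr=0x20 blk=2 s=0: L1-HIT | VC []
  [2] addr=0x24 blk=2 s=0: L1-HIT | VC []
  [3] addr=0x24 blk=2 s=0: L1-HIT | VC []
  [4] addr=0x22 blk=2 s=0: L1-HIT | VC []
  [5] addr=0x29 blk=2 s=0: L1-HIT | VC []
  [6] addr=0x21 blk=2 s=0: L1-HIT | VC []
  [7] addr=0x21 blk=2 s=0: L1-HIT | VC []
  [8] addr=0x24 blk=2 s=0: L1-HIT | VC []
  [9] addr=0x23 blk=2 s=0: L1-HIT | VC []
  [10] addr=0x21 blk=2 s=0: L1-HIT | VC []
  [11] addr=0x2b blk=2 s=0: L1-HIT | VC []
  [12] addr=0x22 blk=2 s=0: L1-HIT | VC []
  [13] addr=0x2b blk=2 s=0: L1-HIT | VC []
  [14] addr=0x23 blk=2 s=0: L1-HIT | VC []
  [15] addr=0x4a blk=4 s=0: MISS | VC [2]
  [16] addr=0x2c blk=2 s=0: VC-HIT | VC [4]
  [17] addr=0x22 blk=2 s=0: L1-HIT | VC [4]
  [18] addr=0x4f blk=4 s=0: VC-HIT | VC [2]
  [19] addr=0x20 blk=2 s=0: VC-HIT | VC [4]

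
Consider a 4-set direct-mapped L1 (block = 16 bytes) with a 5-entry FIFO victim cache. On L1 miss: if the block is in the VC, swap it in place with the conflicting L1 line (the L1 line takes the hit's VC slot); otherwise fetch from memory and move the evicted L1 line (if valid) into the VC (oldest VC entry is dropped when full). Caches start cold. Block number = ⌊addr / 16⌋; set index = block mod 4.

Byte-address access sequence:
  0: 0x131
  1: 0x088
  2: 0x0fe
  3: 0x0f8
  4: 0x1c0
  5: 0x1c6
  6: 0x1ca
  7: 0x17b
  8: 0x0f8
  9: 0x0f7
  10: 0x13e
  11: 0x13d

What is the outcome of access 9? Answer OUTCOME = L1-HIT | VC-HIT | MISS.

  [0] addr=0x131 blk=19 s=3: MISS | VC []
  [1] addr=0x88 blk=8 s=0: MISS | VC []
  [2] addr=0xfe blk=15 s=3: MISS | VC [19]
  [3] addr=0xf8 blk=15 s=3: L1-HIT | VC [19]
  [4] addr=0x1c0 blk=28 s=0: MISS | VC [19, 8]
  [5] addr=0x1c6 blk=28 s=0: L1-HIT | VC [19, 8]
  [6] addr=0x1ca blk=28 s=0: L1-HIT | VC [19, 8]
  [7] addr=0x17b blk=23 s=3: MISS | VC [19, 8, 15]
  [8] addr=0xf8 blk=15 s=3: VC-HIT | VC [19, 8, 23]
  [9] addr=0xf7 blk=15 s=3: L1-HIT | VC [19, 8, 23]
  [10] addr=0x13e blk=19 s=3: VC-HIT | VC [15, 8, 23]
  [11] addr=0x13d blk=19 s=3: L1-HIT | VC [15, 8, 23]

OUTCOME = L1-HIT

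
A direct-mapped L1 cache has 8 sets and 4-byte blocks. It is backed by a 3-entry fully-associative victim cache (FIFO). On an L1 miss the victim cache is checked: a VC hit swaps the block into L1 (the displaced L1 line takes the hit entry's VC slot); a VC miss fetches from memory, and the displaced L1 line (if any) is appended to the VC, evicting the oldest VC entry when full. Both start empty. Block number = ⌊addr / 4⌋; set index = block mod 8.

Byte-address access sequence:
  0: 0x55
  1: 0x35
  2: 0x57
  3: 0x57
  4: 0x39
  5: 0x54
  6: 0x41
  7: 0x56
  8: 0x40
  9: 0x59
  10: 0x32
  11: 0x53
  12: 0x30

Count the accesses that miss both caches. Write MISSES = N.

  [0] addr=0x55 blk=21 s=5: MISS | VC []
  [1] addr=0x35 blk=13 s=5: MISS | VC [21]
  [2] addr=0x57 blk=21 s=5: VC-HIT | VC [13]
  [3] addr=0x57 blk=21 s=5: L1-HIT | VC [13]
  [4] addr=0x39 blk=14 s=6: MISS | VC [13]
  [5] addr=0x54 blk=21 s=5: L1-HIT | VC [13]
  [6] addr=0x41 blk=16 s=0: MISS | VC [13]
  [7] addr=0x56 blk=21 s=5: L1-HIT | VC [13]
  [8] addr=0x40 blk=16 s=0: L1-HIT | VC [13]
  [9] addr=0x59 blk=22 s=6: MISS | VC [13, 14]
  [10] addr=0x32 blk=12 s=4: MISS | VC [13, 14]
  [11] addr=0x53 blk=20 s=4: MISS | VC [13, 14, 12]
  [12] addr=0x30 blk=12 s=4: VC-HIT | VC [13, 14, 20]

MISSES = 7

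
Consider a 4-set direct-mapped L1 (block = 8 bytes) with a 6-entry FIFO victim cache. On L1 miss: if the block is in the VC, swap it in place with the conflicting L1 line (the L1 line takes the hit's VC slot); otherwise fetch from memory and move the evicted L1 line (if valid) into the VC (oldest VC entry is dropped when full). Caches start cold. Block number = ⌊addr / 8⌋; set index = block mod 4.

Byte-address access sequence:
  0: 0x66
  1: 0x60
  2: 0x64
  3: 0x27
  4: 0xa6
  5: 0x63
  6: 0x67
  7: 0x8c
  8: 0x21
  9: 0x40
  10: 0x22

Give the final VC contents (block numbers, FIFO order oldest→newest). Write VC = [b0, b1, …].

VC = [20, 12, 8]

0: 0x66 (blk 12, set 0) → MISS  vc=[]
1: 0x60 (blk 12, set 0) → L1-HIT  vc=[]
2: 0x64 (blk 12, set 0) → L1-HIT  vc=[]
3: 0x27 (blk 4, set 0) → MISS  vc=[12]
4: 0xa6 (blk 20, set 0) → MISS  vc=[12, 4]
5: 0x63 (blk 12, set 0) → VC-HIT  vc=[20, 4]
6: 0x67 (blk 12, set 0) → L1-HIT  vc=[20, 4]
7: 0x8c (blk 17, set 1) → MISS  vc=[20, 4]
8: 0x21 (blk 4, set 0) → VC-HIT  vc=[20, 12]
9: 0x40 (blk 8, set 0) → MISS  vc=[20, 12, 4]
10: 0x22 (blk 4, set 0) → VC-HIT  vc=[20, 12, 8]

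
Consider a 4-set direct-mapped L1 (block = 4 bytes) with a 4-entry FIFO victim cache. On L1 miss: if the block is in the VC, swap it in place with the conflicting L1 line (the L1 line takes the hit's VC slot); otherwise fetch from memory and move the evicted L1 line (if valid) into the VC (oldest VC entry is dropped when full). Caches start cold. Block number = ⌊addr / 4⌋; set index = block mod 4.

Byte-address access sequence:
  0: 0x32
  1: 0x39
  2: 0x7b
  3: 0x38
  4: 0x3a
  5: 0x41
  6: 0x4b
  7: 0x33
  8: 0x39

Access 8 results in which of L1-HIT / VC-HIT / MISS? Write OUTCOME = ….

OUTCOME = VC-HIT

  [0] addr=0x32 blk=12 s=0: MISS | VC []
  [1] addr=0x39 blk=14 s=2: MISS | VC []
  [2] addr=0x7b blk=30 s=2: MISS | VC [14]
  [3] addr=0x38 blk=14 s=2: VC-HIT | VC [30]
  [4] addr=0x3a blk=14 s=2: L1-HIT | VC [30]
  [5] addr=0x41 blk=16 s=0: MISS | VC [30, 12]
  [6] addr=0x4b blk=18 s=2: MISS | VC [30, 12, 14]
  [7] addr=0x33 blk=12 s=0: VC-HIT | VC [30, 16, 14]
  [8] addr=0x39 blk=14 s=2: VC-HIT | VC [30, 16, 18]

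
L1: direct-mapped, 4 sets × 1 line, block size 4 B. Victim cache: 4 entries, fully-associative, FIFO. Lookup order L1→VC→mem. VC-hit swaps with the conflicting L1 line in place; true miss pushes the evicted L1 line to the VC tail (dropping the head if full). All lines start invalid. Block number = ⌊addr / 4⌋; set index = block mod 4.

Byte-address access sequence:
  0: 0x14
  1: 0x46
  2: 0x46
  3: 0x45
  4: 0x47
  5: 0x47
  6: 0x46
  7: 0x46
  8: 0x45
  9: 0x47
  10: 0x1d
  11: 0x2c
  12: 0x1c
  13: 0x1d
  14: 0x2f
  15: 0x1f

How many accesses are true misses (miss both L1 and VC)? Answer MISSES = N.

MISSES = 4

#0 0x14→b5/s1 MISS; vc=[]
#1 0x46→b17/s1 MISS; vc=[5]
#2 0x46→b17/s1 L1-HIT; vc=[5]
#3 0x45→b17/s1 L1-HIT; vc=[5]
#4 0x47→b17/s1 L1-HIT; vc=[5]
#5 0x47→b17/s1 L1-HIT; vc=[5]
#6 0x46→b17/s1 L1-HIT; vc=[5]
#7 0x46→b17/s1 L1-HIT; vc=[5]
#8 0x45→b17/s1 L1-HIT; vc=[5]
#9 0x47→b17/s1 L1-HIT; vc=[5]
#10 0x1d→b7/s3 MISS; vc=[5]
#11 0x2c→b11/s3 MISS; vc=[5,7]
#12 0x1c→b7/s3 VC-HIT; vc=[5,11]
#13 0x1d→b7/s3 L1-HIT; vc=[5,11]
#14 0x2f→b11/s3 VC-HIT; vc=[5,7]
#15 0x1f→b7/s3 VC-HIT; vc=[5,11]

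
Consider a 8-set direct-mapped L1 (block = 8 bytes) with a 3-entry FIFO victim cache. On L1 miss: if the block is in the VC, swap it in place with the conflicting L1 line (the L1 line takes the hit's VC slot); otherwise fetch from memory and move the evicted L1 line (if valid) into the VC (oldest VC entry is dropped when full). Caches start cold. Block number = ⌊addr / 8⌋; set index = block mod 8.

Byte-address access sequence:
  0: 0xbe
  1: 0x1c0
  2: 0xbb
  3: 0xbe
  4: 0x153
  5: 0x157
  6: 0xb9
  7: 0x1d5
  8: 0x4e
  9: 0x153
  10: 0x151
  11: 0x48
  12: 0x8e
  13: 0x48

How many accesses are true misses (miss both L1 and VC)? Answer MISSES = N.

MISSES = 6

#0 0xbe→b23/s7 MISS; vc=[]
#1 0x1c0→b56/s0 MISS; vc=[]
#2 0xbb→b23/s7 L1-HIT; vc=[]
#3 0xbe→b23/s7 L1-HIT; vc=[]
#4 0x153→b42/s2 MISS; vc=[]
#5 0x157→b42/s2 L1-HIT; vc=[]
#6 0xb9→b23/s7 L1-HIT; vc=[]
#7 0x1d5→b58/s2 MISS; vc=[42]
#8 0x4e→b9/s1 MISS; vc=[42]
#9 0x153→b42/s2 VC-HIT; vc=[58]
#10 0x151→b42/s2 L1-HIT; vc=[58]
#11 0x48→b9/s1 L1-HIT; vc=[58]
#12 0x8e→b17/s1 MISS; vc=[58,9]
#13 0x48→b9/s1 VC-HIT; vc=[58,17]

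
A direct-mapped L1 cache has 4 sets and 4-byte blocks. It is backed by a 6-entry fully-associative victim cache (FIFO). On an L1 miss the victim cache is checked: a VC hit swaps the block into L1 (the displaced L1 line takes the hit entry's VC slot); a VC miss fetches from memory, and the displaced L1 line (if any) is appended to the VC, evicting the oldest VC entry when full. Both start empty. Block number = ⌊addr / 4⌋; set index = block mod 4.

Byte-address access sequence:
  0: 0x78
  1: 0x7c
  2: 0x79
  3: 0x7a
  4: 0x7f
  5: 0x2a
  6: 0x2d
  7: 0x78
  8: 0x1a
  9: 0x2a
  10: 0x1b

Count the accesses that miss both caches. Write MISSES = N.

0: 0x78 (blk 30, set 2) → MISS  vc=[]
1: 0x7c (blk 31, set 3) → MISS  vc=[]
2: 0x79 (blk 30, set 2) → L1-HIT  vc=[]
3: 0x7a (blk 30, set 2) → L1-HIT  vc=[]
4: 0x7f (blk 31, set 3) → L1-HIT  vc=[]
5: 0x2a (blk 10, set 2) → MISS  vc=[30]
6: 0x2d (blk 11, set 3) → MISS  vc=[30, 31]
7: 0x78 (blk 30, set 2) → VC-HIT  vc=[10, 31]
8: 0x1a (blk 6, set 2) → MISS  vc=[10, 31, 30]
9: 0x2a (blk 10, set 2) → VC-HIT  vc=[6, 31, 30]
10: 0x1b (blk 6, set 2) → VC-HIT  vc=[10, 31, 30]

MISSES = 5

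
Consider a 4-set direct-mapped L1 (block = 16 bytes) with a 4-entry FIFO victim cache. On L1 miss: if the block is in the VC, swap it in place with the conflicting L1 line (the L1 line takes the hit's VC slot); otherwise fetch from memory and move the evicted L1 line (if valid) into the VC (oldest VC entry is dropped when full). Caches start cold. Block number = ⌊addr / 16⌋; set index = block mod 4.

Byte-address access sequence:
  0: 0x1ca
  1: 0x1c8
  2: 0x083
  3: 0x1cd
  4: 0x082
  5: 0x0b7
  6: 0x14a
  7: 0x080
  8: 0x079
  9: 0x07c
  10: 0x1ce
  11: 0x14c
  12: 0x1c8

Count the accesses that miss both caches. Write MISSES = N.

#0 0x1ca→b28/s0 MISS; vc=[]
#1 0x1c8→b28/s0 L1-HIT; vc=[]
#2 0x83→b8/s0 MISS; vc=[28]
#3 0x1cd→b28/s0 VC-HIT; vc=[8]
#4 0x82→b8/s0 VC-HIT; vc=[28]
#5 0xb7→b11/s3 MISS; vc=[28]
#6 0x14a→b20/s0 MISS; vc=[28,8]
#7 0x80→b8/s0 VC-HIT; vc=[28,20]
#8 0x79→b7/s3 MISS; vc=[28,20,11]
#9 0x7c→b7/s3 L1-HIT; vc=[28,20,11]
#10 0x1ce→b28/s0 VC-HIT; vc=[8,20,11]
#11 0x14c→b20/s0 VC-HIT; vc=[8,28,11]
#12 0x1c8→b28/s0 VC-HIT; vc=[8,20,11]

MISSES = 5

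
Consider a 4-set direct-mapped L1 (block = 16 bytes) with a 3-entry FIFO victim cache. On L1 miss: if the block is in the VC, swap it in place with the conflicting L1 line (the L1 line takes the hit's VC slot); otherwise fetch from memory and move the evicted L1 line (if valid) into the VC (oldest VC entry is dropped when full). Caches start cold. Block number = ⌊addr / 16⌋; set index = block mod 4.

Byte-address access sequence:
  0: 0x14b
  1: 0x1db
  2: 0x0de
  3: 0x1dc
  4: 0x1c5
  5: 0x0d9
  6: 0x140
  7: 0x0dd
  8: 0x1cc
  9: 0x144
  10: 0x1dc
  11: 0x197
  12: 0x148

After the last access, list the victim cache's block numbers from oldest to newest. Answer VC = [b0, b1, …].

VC = [13, 28, 29]

  [0] addr=0x14b blk=20 s=0: MISS | VC []
  [1] addr=0x1db blk=29 s=1: MISS | VC []
  [2] addr=0xde blk=13 s=1: MISS | VC [29]
  [3] addr=0x1dc blk=29 s=1: VC-HIT | VC [13]
  [4] addr=0x1c5 blk=28 s=0: MISS | VC [13, 20]
  [5] addr=0xd9 blk=13 s=1: VC-HIT | VC [29, 20]
  [6] addr=0x140 blk=20 s=0: VC-HIT | VC [29, 28]
  [7] addr=0xdd blk=13 s=1: L1-HIT | VC [29, 28]
  [8] addr=0x1cc blk=28 s=0: VC-HIT | VC [29, 20]
  [9] addr=0x144 blk=20 s=0: VC-HIT | VC [29, 28]
  [10] addr=0x1dc blk=29 s=1: VC-HIT | VC [13, 28]
  [11] addr=0x197 blk=25 s=1: MISS | VC [13, 28, 29]
  [12] addr=0x148 blk=20 s=0: L1-HIT | VC [13, 28, 29]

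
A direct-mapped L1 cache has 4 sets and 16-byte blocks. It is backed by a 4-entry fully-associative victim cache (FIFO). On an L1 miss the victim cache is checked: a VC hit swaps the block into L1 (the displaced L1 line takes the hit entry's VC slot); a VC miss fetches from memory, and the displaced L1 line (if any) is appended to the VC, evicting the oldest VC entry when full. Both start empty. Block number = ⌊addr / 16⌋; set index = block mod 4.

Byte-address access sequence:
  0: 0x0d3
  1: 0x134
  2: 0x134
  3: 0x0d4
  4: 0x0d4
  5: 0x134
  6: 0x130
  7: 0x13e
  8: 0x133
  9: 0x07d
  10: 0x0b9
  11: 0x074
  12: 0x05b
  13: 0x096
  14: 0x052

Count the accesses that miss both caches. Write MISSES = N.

#0 0xd3→b13/s1 MISS; vc=[]
#1 0x134→b19/s3 MISS; vc=[]
#2 0x134→b19/s3 L1-HIT; vc=[]
#3 0xd4→b13/s1 L1-HIT; vc=[]
#4 0xd4→b13/s1 L1-HIT; vc=[]
#5 0x134→b19/s3 L1-HIT; vc=[]
#6 0x130→b19/s3 L1-HIT; vc=[]
#7 0x13e→b19/s3 L1-HIT; vc=[]
#8 0x133→b19/s3 L1-HIT; vc=[]
#9 0x7d→b7/s3 MISS; vc=[19]
#10 0xb9→b11/s3 MISS; vc=[19,7]
#11 0x74→b7/s3 VC-HIT; vc=[19,11]
#12 0x5b→b5/s1 MISS; vc=[19,11,13]
#13 0x96→b9/s1 MISS; vc=[19,11,13,5]
#14 0x52→b5/s1 VC-HIT; vc=[19,11,13,9]

MISSES = 6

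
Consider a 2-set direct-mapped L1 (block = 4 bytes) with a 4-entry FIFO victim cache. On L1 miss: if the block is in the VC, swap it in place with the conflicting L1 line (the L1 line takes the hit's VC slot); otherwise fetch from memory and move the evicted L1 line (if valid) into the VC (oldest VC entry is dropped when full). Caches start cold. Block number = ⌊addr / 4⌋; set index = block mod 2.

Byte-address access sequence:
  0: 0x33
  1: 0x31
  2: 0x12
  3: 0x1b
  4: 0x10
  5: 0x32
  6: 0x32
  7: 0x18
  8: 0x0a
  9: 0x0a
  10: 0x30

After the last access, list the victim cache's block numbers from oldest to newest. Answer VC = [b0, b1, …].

VC = [4, 2, 6]

0: 0x33 (blk 12, set 0) → MISS  vc=[]
1: 0x31 (blk 12, set 0) → L1-HIT  vc=[]
2: 0x12 (blk 4, set 0) → MISS  vc=[12]
3: 0x1b (blk 6, set 0) → MISS  vc=[12, 4]
4: 0x10 (blk 4, set 0) → VC-HIT  vc=[12, 6]
5: 0x32 (blk 12, set 0) → VC-HIT  vc=[4, 6]
6: 0x32 (blk 12, set 0) → L1-HIT  vc=[4, 6]
7: 0x18 (blk 6, set 0) → VC-HIT  vc=[4, 12]
8: 0xa (blk 2, set 0) → MISS  vc=[4, 12, 6]
9: 0xa (blk 2, set 0) → L1-HIT  vc=[4, 12, 6]
10: 0x30 (blk 12, set 0) → VC-HIT  vc=[4, 2, 6]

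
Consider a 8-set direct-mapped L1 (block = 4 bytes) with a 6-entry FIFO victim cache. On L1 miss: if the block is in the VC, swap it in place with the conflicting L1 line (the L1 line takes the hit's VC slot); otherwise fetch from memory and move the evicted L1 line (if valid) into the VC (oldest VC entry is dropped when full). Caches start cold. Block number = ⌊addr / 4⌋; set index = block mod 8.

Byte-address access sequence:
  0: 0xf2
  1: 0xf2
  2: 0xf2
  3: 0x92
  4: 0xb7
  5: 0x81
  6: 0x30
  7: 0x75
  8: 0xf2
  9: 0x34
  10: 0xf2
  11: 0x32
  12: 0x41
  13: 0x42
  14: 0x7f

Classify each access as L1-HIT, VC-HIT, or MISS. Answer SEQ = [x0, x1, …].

SEQ = [MISS, L1-HIT, L1-HIT, MISS, MISS, MISS, MISS, MISS, VC-HIT, MISS, L1-HIT, VC-HIT, MISS, L1-HIT, MISS]

#0 0xf2→b60/s4 MISS; vc=[]
#1 0xf2→b60/s4 L1-HIT; vc=[]
#2 0xf2→b60/s4 L1-HIT; vc=[]
#3 0x92→b36/s4 MISS; vc=[60]
#4 0xb7→b45/s5 MISS; vc=[60]
#5 0x81→b32/s0 MISS; vc=[60]
#6 0x30→b12/s4 MISS; vc=[60,36]
#7 0x75→b29/s5 MISS; vc=[60,36,45]
#8 0xf2→b60/s4 VC-HIT; vc=[12,36,45]
#9 0x34→b13/s5 MISS; vc=[12,36,45,29]
#10 0xf2→b60/s4 L1-HIT; vc=[12,36,45,29]
#11 0x32→b12/s4 VC-HIT; vc=[60,36,45,29]
#12 0x41→b16/s0 MISS; vc=[60,36,45,29,32]
#13 0x42→b16/s0 L1-HIT; vc=[60,36,45,29,32]
#14 0x7f→b31/s7 MISS; vc=[60,36,45,29,32]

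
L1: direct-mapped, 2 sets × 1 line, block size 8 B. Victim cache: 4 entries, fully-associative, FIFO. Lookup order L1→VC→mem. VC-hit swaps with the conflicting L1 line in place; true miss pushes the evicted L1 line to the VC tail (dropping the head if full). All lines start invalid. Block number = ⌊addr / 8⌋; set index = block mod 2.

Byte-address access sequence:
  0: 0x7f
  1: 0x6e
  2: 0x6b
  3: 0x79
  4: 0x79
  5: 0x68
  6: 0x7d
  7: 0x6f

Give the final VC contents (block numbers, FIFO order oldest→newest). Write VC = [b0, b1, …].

#0 0x7f→b15/s1 MISS; vc=[]
#1 0x6e→b13/s1 MISS; vc=[15]
#2 0x6b→b13/s1 L1-HIT; vc=[15]
#3 0x79→b15/s1 VC-HIT; vc=[13]
#4 0x79→b15/s1 L1-HIT; vc=[13]
#5 0x68→b13/s1 VC-HIT; vc=[15]
#6 0x7d→b15/s1 VC-HIT; vc=[13]
#7 0x6f→b13/s1 VC-HIT; vc=[15]

VC = [15]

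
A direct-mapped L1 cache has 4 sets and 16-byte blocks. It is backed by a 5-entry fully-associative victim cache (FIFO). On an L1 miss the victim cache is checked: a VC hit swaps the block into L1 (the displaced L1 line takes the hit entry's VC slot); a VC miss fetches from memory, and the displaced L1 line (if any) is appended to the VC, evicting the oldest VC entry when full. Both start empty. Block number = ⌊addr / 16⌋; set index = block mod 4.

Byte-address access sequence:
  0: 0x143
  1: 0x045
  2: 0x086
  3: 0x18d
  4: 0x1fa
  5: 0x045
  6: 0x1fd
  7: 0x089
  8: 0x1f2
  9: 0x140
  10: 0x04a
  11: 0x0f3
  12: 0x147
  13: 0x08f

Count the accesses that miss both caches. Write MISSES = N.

MISSES = 6

#0 0x143→b20/s0 MISS; vc=[]
#1 0x45→b4/s0 MISS; vc=[20]
#2 0x86→b8/s0 MISS; vc=[20,4]
#3 0x18d→b24/s0 MISS; vc=[20,4,8]
#4 0x1fa→b31/s3 MISS; vc=[20,4,8]
#5 0x45→b4/s0 VC-HIT; vc=[20,24,8]
#6 0x1fd→b31/s3 L1-HIT; vc=[20,24,8]
#7 0x89→b8/s0 VC-HIT; vc=[20,24,4]
#8 0x1f2→b31/s3 L1-HIT; vc=[20,24,4]
#9 0x140→b20/s0 VC-HIT; vc=[8,24,4]
#10 0x4a→b4/s0 VC-HIT; vc=[8,24,20]
#11 0xf3→b15/s3 MISS; vc=[8,24,20,31]
#12 0x147→b20/s0 VC-HIT; vc=[8,24,4,31]
#13 0x8f→b8/s0 VC-HIT; vc=[20,24,4,31]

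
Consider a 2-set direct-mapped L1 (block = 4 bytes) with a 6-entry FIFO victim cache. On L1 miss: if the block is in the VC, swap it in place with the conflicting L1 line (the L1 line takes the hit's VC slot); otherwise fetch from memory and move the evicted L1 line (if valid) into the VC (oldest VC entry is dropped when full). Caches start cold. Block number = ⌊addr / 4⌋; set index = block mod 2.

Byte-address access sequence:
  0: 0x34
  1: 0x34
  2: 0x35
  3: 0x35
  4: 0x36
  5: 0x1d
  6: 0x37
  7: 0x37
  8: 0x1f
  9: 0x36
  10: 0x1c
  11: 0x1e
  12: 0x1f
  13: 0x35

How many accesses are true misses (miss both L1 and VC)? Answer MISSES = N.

#0 0x34→b13/s1 MISS; vc=[]
#1 0x34→b13/s1 L1-HIT; vc=[]
#2 0x35→b13/s1 L1-HIT; vc=[]
#3 0x35→b13/s1 L1-HIT; vc=[]
#4 0x36→b13/s1 L1-HIT; vc=[]
#5 0x1d→b7/s1 MISS; vc=[13]
#6 0x37→b13/s1 VC-HIT; vc=[7]
#7 0x37→b13/s1 L1-HIT; vc=[7]
#8 0x1f→b7/s1 VC-HIT; vc=[13]
#9 0x36→b13/s1 VC-HIT; vc=[7]
#10 0x1c→b7/s1 VC-HIT; vc=[13]
#11 0x1e→b7/s1 L1-HIT; vc=[13]
#12 0x1f→b7/s1 L1-HIT; vc=[13]
#13 0x35→b13/s1 VC-HIT; vc=[7]

MISSES = 2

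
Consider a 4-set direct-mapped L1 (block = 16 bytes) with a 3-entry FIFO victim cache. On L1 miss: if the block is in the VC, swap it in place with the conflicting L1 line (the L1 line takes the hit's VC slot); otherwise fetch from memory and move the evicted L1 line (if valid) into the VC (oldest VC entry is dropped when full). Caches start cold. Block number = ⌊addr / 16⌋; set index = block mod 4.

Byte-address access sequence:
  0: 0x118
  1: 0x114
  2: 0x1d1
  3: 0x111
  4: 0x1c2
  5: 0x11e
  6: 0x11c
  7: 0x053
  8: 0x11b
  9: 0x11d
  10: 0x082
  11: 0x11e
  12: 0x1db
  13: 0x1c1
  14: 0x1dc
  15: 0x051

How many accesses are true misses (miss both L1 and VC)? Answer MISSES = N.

0: 0x118 (blk 17, set 1) → MISS  vc=[]
1: 0x114 (blk 17, set 1) → L1-HIT  vc=[]
2: 0x1d1 (blk 29, set 1) → MISS  vc=[17]
3: 0x111 (blk 17, set 1) → VC-HIT  vc=[29]
4: 0x1c2 (blk 28, set 0) → MISS  vc=[29]
5: 0x11e (blk 17, set 1) → L1-HIT  vc=[29]
6: 0x11c (blk 17, set 1) → L1-HIT  vc=[29]
7: 0x53 (blk 5, set 1) → MISS  vc=[29, 17]
8: 0x11b (blk 17, set 1) → VC-HIT  vc=[29, 5]
9: 0x11d (blk 17, set 1) → L1-HIT  vc=[29, 5]
10: 0x82 (blk 8, set 0) → MISS  vc=[29, 5, 28]
11: 0x11e (blk 17, set 1) → L1-HIT  vc=[29, 5, 28]
12: 0x1db (blk 29, set 1) → VC-HIT  vc=[17, 5, 28]
13: 0x1c1 (blk 28, set 0) → VC-HIT  vc=[17, 5, 8]
14: 0x1dc (blk 29, set 1) → L1-HIT  vc=[17, 5, 8]
15: 0x51 (blk 5, set 1) → VC-HIT  vc=[17, 29, 8]

MISSES = 5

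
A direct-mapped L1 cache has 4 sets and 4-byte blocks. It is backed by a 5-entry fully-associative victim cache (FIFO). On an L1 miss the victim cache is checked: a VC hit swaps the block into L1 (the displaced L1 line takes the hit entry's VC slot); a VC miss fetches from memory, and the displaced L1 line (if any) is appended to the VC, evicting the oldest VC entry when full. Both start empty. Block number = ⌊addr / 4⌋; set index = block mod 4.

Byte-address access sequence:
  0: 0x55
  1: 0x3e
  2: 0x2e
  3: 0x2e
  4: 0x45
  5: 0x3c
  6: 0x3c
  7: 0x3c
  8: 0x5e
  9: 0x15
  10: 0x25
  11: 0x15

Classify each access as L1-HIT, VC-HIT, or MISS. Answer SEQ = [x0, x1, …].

  [0] addr=0x55 blk=21 s=1: MISS | VC []
  [1] addr=0x3e blk=15 s=3: MISS | VC []
  [2] addr=0x2e blk=11 s=3: MISS | VC [15]
  [3] addr=0x2e blk=11 s=3: L1-HIT | VC [15]
  [4] addr=0x45 blk=17 s=1: MISS | VC [15, 21]
  [5] addr=0x3c blk=15 s=3: VC-HIT | VC [11, 21]
  [6] addr=0x3c blk=15 s=3: L1-HIT | VC [11, 21]
  [7] addr=0x3c blk=15 s=3: L1-HIT | VC [11, 21]
  [8] addr=0x5e blk=23 s=3: MISS | VC [11, 21, 15]
  [9] addr=0x15 blk=5 s=1: MISS | VC [11, 21, 15, 17]
  [10] addr=0x25 blk=9 s=1: MISS | VC [11, 21, 15, 17, 5]
  [11] addr=0x15 blk=5 s=1: VC-HIT | VC [11, 21, 15, 17, 9]

SEQ = [MISS, MISS, MISS, L1-HIT, MISS, VC-HIT, L1-HIT, L1-HIT, MISS, MISS, MISS, VC-HIT]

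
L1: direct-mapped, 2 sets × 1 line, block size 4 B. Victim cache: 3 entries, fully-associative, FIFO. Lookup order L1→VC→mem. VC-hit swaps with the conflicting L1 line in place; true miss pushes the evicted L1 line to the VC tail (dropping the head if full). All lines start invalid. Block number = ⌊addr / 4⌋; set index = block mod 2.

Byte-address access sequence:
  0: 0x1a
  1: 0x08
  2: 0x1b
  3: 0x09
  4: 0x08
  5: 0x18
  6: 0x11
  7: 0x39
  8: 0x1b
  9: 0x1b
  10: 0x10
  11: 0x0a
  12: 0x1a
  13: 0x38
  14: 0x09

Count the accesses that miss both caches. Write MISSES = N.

MISSES = 4

#0 0x1a→b6/s0 MISS; vc=[]
#1 0x8→b2/s0 MISS; vc=[6]
#2 0x1b→b6/s0 VC-HIT; vc=[2]
#3 0x9→b2/s0 VC-HIT; vc=[6]
#4 0x8→b2/s0 L1-HIT; vc=[6]
#5 0x18→b6/s0 VC-HIT; vc=[2]
#6 0x11→b4/s0 MISS; vc=[2,6]
#7 0x39→b14/s0 MISS; vc=[2,6,4]
#8 0x1b→b6/s0 VC-HIT; vc=[2,14,4]
#9 0x1b→b6/s0 L1-HIT; vc=[2,14,4]
#10 0x10→b4/s0 VC-HIT; vc=[2,14,6]
#11 0xa→b2/s0 VC-HIT; vc=[4,14,6]
#12 0x1a→b6/s0 VC-HIT; vc=[4,14,2]
#13 0x38→b14/s0 VC-HIT; vc=[4,6,2]
#14 0x9→b2/s0 VC-HIT; vc=[4,6,14]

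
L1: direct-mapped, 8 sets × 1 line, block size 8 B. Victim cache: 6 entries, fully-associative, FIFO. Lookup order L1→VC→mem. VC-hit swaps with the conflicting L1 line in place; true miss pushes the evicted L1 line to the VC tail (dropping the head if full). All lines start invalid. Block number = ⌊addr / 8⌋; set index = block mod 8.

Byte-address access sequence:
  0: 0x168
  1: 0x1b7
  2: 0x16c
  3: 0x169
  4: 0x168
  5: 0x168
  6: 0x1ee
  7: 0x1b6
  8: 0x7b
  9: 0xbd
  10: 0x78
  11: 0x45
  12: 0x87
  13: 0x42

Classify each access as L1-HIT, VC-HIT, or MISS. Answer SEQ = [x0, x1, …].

SEQ = [MISS, MISS, L1-HIT, L1-HIT, L1-HIT, L1-HIT, MISS, L1-HIT, MISS, MISS, VC-HIT, MISS, MISS, VC-HIT]

0: 0x168 (blk 45, set 5) → MISS  vc=[]
1: 0x1b7 (blk 54, set 6) → MISS  vc=[]
2: 0x16c (blk 45, set 5) → L1-HIT  vc=[]
3: 0x169 (blk 45, set 5) → L1-HIT  vc=[]
4: 0x168 (blk 45, set 5) → L1-HIT  vc=[]
5: 0x168 (blk 45, set 5) → L1-HIT  vc=[]
6: 0x1ee (blk 61, set 5) → MISS  vc=[45]
7: 0x1b6 (blk 54, set 6) → L1-HIT  vc=[45]
8: 0x7b (blk 15, set 7) → MISS  vc=[45]
9: 0xbd (blk 23, set 7) → MISS  vc=[45, 15]
10: 0x78 (blk 15, set 7) → VC-HIT  vc=[45, 23]
11: 0x45 (blk 8, set 0) → MISS  vc=[45, 23]
12: 0x87 (blk 16, set 0) → MISS  vc=[45, 23, 8]
13: 0x42 (blk 8, set 0) → VC-HIT  vc=[45, 23, 16]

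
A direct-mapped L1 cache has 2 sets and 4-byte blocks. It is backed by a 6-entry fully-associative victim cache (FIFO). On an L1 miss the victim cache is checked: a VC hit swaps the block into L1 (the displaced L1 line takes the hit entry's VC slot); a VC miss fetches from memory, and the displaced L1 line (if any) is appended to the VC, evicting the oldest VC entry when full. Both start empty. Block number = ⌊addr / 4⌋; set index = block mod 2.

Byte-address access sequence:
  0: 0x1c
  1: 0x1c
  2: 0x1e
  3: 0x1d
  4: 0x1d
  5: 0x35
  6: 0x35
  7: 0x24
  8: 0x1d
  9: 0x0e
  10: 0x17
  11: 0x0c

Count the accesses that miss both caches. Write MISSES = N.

MISSES = 5

  [0] addr=0x1c blk=7 s=1: MISS | VC []
  [1] addr=0x1c blk=7 s=1: L1-HIT | VC []
  [2] addr=0x1e blk=7 s=1: L1-HIT | VC []
  [3] addr=0x1d blk=7 s=1: L1-HIT | VC []
  [4] addr=0x1d blk=7 s=1: L1-HIT | VC []
  [5] addr=0x35 blk=13 s=1: MISS | VC [7]
  [6] addr=0x35 blk=13 s=1: L1-HIT | VC [7]
  [7] addr=0x24 blk=9 s=1: MISS | VC [7, 13]
  [8] addr=0x1d blk=7 s=1: VC-HIT | VC [9, 13]
  [9] addr=0xe blk=3 s=1: MISS | VC [9, 13, 7]
  [10] addr=0x17 blk=5 s=1: MISS | VC [9, 13, 7, 3]
  [11] addr=0xc blk=3 s=1: VC-HIT | VC [9, 13, 7, 5]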